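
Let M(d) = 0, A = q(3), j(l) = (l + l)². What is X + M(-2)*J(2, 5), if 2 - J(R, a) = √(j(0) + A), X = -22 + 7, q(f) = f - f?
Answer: -15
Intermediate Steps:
j(l) = 4*l² (j(l) = (2*l)² = 4*l²)
q(f) = 0
A = 0
X = -15
J(R, a) = 2 (J(R, a) = 2 - √(4*0² + 0) = 2 - √(4*0 + 0) = 2 - √(0 + 0) = 2 - √0 = 2 - 1*0 = 2 + 0 = 2)
X + M(-2)*J(2, 5) = -15 + 0*2 = -15 + 0 = -15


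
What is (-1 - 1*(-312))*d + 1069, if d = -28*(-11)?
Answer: 96857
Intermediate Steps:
d = 308
(-1 - 1*(-312))*d + 1069 = (-1 - 1*(-312))*308 + 1069 = (-1 + 312)*308 + 1069 = 311*308 + 1069 = 95788 + 1069 = 96857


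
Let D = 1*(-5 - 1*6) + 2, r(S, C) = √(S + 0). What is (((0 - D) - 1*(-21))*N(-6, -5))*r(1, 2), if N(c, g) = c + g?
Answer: -330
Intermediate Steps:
r(S, C) = √S
D = -9 (D = 1*(-5 - 6) + 2 = 1*(-11) + 2 = -11 + 2 = -9)
(((0 - D) - 1*(-21))*N(-6, -5))*r(1, 2) = (((0 - 1*(-9)) - 1*(-21))*(-6 - 5))*√1 = (((0 + 9) + 21)*(-11))*1 = ((9 + 21)*(-11))*1 = (30*(-11))*1 = -330*1 = -330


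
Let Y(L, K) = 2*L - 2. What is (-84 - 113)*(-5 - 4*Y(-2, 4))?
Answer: -3743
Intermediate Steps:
Y(L, K) = -2 + 2*L
(-84 - 113)*(-5 - 4*Y(-2, 4)) = (-84 - 113)*(-5 - 4*(-2 + 2*(-2))) = -197*(-5 - 4*(-2 - 4)) = -197*(-5 - 4*(-6)) = -197*(-5 + 24) = -197*19 = -3743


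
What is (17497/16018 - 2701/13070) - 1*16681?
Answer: -873017417722/52338815 ≈ -16680.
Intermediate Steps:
(17497/16018 - 2701/13070) - 1*16681 = (17497*(1/16018) - 2701*1/13070) - 16681 = (17497/16018 - 2701/13070) - 16681 = 46355293/52338815 - 16681 = -873017417722/52338815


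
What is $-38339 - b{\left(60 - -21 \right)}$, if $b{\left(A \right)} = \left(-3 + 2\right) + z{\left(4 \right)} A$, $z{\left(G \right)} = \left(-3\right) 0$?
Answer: $-38338$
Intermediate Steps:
$z{\left(G \right)} = 0$
$b{\left(A \right)} = -1$ ($b{\left(A \right)} = \left(-3 + 2\right) + 0 A = -1 + 0 = -1$)
$-38339 - b{\left(60 - -21 \right)} = -38339 - -1 = -38339 + 1 = -38338$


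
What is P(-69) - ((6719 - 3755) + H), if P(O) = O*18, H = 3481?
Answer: -7687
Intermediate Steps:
P(O) = 18*O
P(-69) - ((6719 - 3755) + H) = 18*(-69) - ((6719 - 3755) + 3481) = -1242 - (2964 + 3481) = -1242 - 1*6445 = -1242 - 6445 = -7687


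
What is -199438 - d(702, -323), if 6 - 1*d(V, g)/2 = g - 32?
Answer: -200160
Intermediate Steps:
d(V, g) = 76 - 2*g (d(V, g) = 12 - 2*(g - 32) = 12 - 2*(-32 + g) = 12 + (64 - 2*g) = 76 - 2*g)
-199438 - d(702, -323) = -199438 - (76 - 2*(-323)) = -199438 - (76 + 646) = -199438 - 1*722 = -199438 - 722 = -200160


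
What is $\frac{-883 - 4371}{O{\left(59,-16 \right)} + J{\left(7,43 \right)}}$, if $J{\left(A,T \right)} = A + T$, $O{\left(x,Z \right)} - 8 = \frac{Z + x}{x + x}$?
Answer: $- \frac{8732}{97} \approx -90.021$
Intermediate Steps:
$O{\left(x,Z \right)} = 8 + \frac{Z + x}{2 x}$ ($O{\left(x,Z \right)} = 8 + \frac{Z + x}{x + x} = 8 + \frac{Z + x}{2 x}$)
$\frac{-883 - 4371}{O{\left(59,-16 \right)} + J{\left(7,43 \right)}} = \frac{-883 - 4371}{\frac{-16 + 17 \cdot 59}{2 \cdot 59} + \left(7 + 43\right)} = - \frac{5254}{\frac{1}{2} \cdot \frac{1}{59} \left(-16 + 1003\right) + 50} = - \frac{5254}{\frac{1}{2} \cdot \frac{1}{59} \cdot 987 + 50} = - \frac{5254}{\frac{987}{118} + 50} = - \frac{5254}{\frac{6887}{118}} = \left(-5254\right) \frac{118}{6887} = - \frac{8732}{97}$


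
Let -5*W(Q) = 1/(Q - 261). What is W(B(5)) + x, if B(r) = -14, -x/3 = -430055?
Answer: 1773976876/1375 ≈ 1.2902e+6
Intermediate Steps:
x = 1290165 (x = -3*(-430055) = 1290165)
W(Q) = -1/(5*(-261 + Q)) (W(Q) = -1/(5*(Q - 261)) = -1/(5*(-261 + Q)))
W(B(5)) + x = -1/(-1305 + 5*(-14)) + 1290165 = -1/(-1305 - 70) + 1290165 = -1/(-1375) + 1290165 = -1*(-1/1375) + 1290165 = 1/1375 + 1290165 = 1773976876/1375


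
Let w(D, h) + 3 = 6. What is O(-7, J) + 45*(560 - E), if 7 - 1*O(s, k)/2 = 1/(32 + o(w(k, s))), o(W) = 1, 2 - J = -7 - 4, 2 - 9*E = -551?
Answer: 740815/33 ≈ 22449.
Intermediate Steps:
E = 553/9 (E = 2/9 - ⅑*(-551) = 2/9 + 551/9 = 553/9 ≈ 61.444)
J = 13 (J = 2 - (-7 - 4) = 2 - 1*(-11) = 2 + 11 = 13)
w(D, h) = 3 (w(D, h) = -3 + 6 = 3)
O(s, k) = 460/33 (O(s, k) = 14 - 2/(32 + 1) = 14 - 2/33 = 460/33)
O(-7, J) + 45*(560 - E) = 460/33 + 45*(560 - 1*553/9) = 460/33 + 45*(560 - 553/9) = 460/33 + 45*(4487/9) = 460/33 + 22435 = 740815/33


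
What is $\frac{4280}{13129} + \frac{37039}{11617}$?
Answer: $\frac{536005791}{152519593} \approx 3.5143$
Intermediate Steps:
$\frac{4280}{13129} + \frac{37039}{11617} = \frac{536005791}{152519593}$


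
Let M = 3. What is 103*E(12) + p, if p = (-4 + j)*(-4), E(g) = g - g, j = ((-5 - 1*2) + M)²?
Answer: -48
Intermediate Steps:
j = 16 (j = ((-5 - 1*2) + 3)² = ((-5 - 2) + 3)² = (-7 + 3)² = (-4)² = 16)
E(g) = 0
p = -48 (p = (-4 + 16)*(-4) = 12*(-4) = -48)
103*E(12) + p = 103*0 - 48 = 0 - 48 = -48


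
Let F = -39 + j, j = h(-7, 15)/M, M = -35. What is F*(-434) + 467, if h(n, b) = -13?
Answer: 86159/5 ≈ 17232.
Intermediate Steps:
j = 13/35 (j = -13/(-35) = -13*(-1/35) = 13/35 ≈ 0.37143)
F = -1352/35 (F = -39 + 13/35 = -1352/35 ≈ -38.629)
F*(-434) + 467 = -1352/35*(-434) + 467 = 83824/5 + 467 = 86159/5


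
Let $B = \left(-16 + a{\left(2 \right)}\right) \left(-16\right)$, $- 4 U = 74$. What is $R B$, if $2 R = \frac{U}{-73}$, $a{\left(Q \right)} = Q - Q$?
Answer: $\frac{2368}{73} \approx 32.438$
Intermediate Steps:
$U = - \frac{37}{2}$ ($U = \left(- \frac{1}{4}\right) 74 = - \frac{37}{2} \approx -18.5$)
$a{\left(Q \right)} = 0$
$B = 256$ ($B = \left(-16 + 0\right) \left(-16\right) = \left(-16\right) \left(-16\right) = 256$)
$R = \frac{37}{292}$ ($R = \frac{\left(- \frac{37}{2}\right) \frac{1}{-73}}{2} = \frac{\left(- \frac{37}{2}\right) \left(- \frac{1}{73}\right)}{2} = \frac{1}{2} \cdot \frac{37}{146} = \frac{37}{292} \approx 0.12671$)
$R B = \frac{37}{292} \cdot 256 = \frac{2368}{73}$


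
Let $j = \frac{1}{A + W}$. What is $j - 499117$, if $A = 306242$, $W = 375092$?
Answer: $- \frac{340065382077}{681334} \approx -4.9912 \cdot 10^{5}$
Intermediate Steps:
$j = \frac{1}{681334}$ ($j = \frac{1}{306242 + 375092} = \frac{1}{681334} \approx 1.4677 \cdot 10^{-6}$)
$j - 499117 = \frac{1}{681334} - 499117 = - \frac{340065382077}{681334}$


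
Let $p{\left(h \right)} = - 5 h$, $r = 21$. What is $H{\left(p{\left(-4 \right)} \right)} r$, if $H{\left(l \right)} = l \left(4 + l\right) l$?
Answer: $201600$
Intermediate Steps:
$H{\left(l \right)} = l^{2} \left(4 + l\right)$
$H{\left(p{\left(-4 \right)} \right)} r = \left(\left(-5\right) \left(-4\right)\right)^{2} \left(4 - -20\right) 21 = 20^{2} \left(4 + 20\right) 21 = 400 \cdot 24 \cdot 21 = 9600 \cdot 21 = 201600$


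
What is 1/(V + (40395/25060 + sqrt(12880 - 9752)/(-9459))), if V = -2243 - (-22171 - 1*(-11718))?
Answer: 18456144961900058028/151554700176056892333049 + 475222884192*sqrt(782)/151554700176056892333049 ≈ 0.00012178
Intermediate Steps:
V = 8210 (V = -2243 - (-22171 + 11718) = -2243 - 1*(-10453) = -2243 + 10453 = 8210)
1/(V + (40395/25060 + sqrt(12880 - 9752)/(-9459))) = 1/(8210 + (40395/25060 + sqrt(12880 - 9752)/(-9459))) = 1/(8210 + (40395*(1/25060) + sqrt(3128)*(-1/9459))) = 1/(8210 + (8079/5012 + (2*sqrt(782))*(-1/9459))) = 1/(8210 + (8079/5012 - 2*sqrt(782)/9459)) = 1/(41156599/5012 - 2*sqrt(782)/9459)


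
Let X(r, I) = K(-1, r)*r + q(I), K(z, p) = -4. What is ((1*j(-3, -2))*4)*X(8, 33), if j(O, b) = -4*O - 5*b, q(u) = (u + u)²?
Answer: 380512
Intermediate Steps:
q(u) = 4*u² (q(u) = (2*u)² = 4*u²)
j(O, b) = -5*b - 4*O
X(r, I) = -4*r + 4*I²
((1*j(-3, -2))*4)*X(8, 33) = ((1*(-5*(-2) - 4*(-3)))*4)*(-4*8 + 4*33²) = ((1*(10 + 12))*4)*(-32 + 4*1089) = ((1*22)*4)*(-32 + 4356) = (22*4)*4324 = 88*4324 = 380512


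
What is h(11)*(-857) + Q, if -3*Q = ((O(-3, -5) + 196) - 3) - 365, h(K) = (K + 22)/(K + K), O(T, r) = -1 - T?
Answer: -7373/6 ≈ -1228.8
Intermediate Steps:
h(K) = (22 + K)/(2*K) (h(K) = (22 + K)/((2*K)) = (22 + K)*(1/(2*K)) = (22 + K)/(2*K))
Q = 170/3 (Q = -((((-1 - 1*(-3)) + 196) - 3) - 365)/3 = -((((-1 + 3) + 196) - 3) - 365)/3 = -(((2 + 196) - 3) - 365)/3 = -((198 - 3) - 365)/3 = -(195 - 365)/3 = -⅓*(-170) = 170/3 ≈ 56.667)
h(11)*(-857) + Q = ((½)*(22 + 11)/11)*(-857) + 170/3 = ((½)*(1/11)*33)*(-857) + 170/3 = (3/2)*(-857) + 170/3 = -2571/2 + 170/3 = -7373/6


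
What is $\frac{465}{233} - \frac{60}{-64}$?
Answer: $\frac{10935}{3728} \approx 2.9332$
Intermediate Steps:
$\frac{465}{233} - \frac{60}{-64} = 465 \cdot \frac{1}{233} - - \frac{15}{16} = \frac{465}{233} + \frac{15}{16} = \frac{10935}{3728}$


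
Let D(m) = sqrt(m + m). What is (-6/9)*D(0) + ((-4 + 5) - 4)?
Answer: -3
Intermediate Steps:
D(m) = sqrt(2)*sqrt(m) (D(m) = sqrt(2*m) = sqrt(2)*sqrt(m))
(-6/9)*D(0) + ((-4 + 5) - 4) = (-6/9)*(sqrt(2)*sqrt(0)) + ((-4 + 5) - 4) = (-6*1/9)*(sqrt(2)*0) + (1 - 4) = -2/3*0 - 3 = 0 - 3 = -3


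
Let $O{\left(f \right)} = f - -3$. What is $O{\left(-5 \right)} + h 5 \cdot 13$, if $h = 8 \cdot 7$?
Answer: $3638$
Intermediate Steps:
$O{\left(f \right)} = 3 + f$ ($O{\left(f \right)} = f + 3 = 3 + f$)
$h = 56$
$O{\left(-5 \right)} + h 5 \cdot 13 = \left(3 - 5\right) + 56 \cdot 5 \cdot 13 = -2 + 56 \cdot 65 = -2 + 3640 = 3638$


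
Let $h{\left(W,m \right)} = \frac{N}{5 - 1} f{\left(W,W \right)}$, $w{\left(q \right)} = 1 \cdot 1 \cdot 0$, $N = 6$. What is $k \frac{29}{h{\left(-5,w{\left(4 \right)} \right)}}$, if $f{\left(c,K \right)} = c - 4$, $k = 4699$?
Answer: $- \frac{272542}{27} \approx -10094.0$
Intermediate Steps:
$f{\left(c,K \right)} = -4 + c$
$w{\left(q \right)} = 0$ ($w{\left(q \right)} = 1 \cdot 0 = 0$)
$h{\left(W,m \right)} = -6 + \frac{3 W}{2}$ ($h{\left(W,m \right)} = \frac{1}{5 - 1} \cdot 6 \left(-4 + W\right) = \frac{1}{4} \cdot 6 \left(-4 + W\right) = \frac{3 \left(-4 + W\right)}{2} = -6 + \frac{3 W}{2}$)
$k \frac{29}{h{\left(-5,w{\left(4 \right)} \right)}} = 4699 \frac{29}{-6 + \frac{3}{2} \left(-5\right)} = 4699 \frac{29}{-6 - \frac{15}{2}} = 4699 \frac{29}{- \frac{27}{2}} = 4699 \cdot 29 \left(- \frac{2}{27}\right) = 4699 \left(- \frac{58}{27}\right) = - \frac{272542}{27}$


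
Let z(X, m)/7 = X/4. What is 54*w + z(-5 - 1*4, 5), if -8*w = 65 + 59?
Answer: -3411/4 ≈ -852.75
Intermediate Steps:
z(X, m) = 7*X/4 (z(X, m) = 7*(X/4) = 7*X/4)
w = -31/2 (w = -(65 + 59)/8 = -1/8*124 = -31/2 ≈ -15.500)
54*w + z(-5 - 1*4, 5) = 54*(-31/2) + 7*(-5 - 1*4)/4 = -837 + 7*(-5 - 4)/4 = -837 + (7/4)*(-9) = -837 - 63/4 = -3411/4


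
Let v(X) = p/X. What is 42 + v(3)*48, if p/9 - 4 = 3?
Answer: 1050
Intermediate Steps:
p = 63 (p = 36 + 9*3 = 36 + 27 = 63)
v(X) = 63/X
42 + v(3)*48 = 42 + (63/3)*48 = 42 + (63*(⅓))*48 = 42 + 21*48 = 42 + 1008 = 1050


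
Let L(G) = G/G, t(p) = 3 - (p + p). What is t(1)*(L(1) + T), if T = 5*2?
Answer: 11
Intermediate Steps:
T = 10
t(p) = 3 - 2*p
L(G) = 1
t(1)*(L(1) + T) = (3 - 2*1)*(1 + 10) = (3 - 2)*11 = 1*11 = 11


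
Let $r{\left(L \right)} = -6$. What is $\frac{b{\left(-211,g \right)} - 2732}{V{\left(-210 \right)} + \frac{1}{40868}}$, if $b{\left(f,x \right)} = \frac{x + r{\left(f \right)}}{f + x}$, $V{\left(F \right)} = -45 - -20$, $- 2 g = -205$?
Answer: $\frac{24236236116}{221708683} \approx 109.32$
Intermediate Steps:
$g = \frac{205}{2}$ ($g = \left(- \frac{1}{2}\right) \left(-205\right) = \frac{205}{2} \approx 102.5$)
$V{\left(F \right)} = -25$ ($V{\left(F \right)} = -45 + 20 = -25$)
$b{\left(f,x \right)} = \frac{-6 + x}{f + x}$ ($b{\left(f,x \right)} = \frac{x - 6}{f + x} = \frac{-6 + x}{f + x}$)
$\frac{b{\left(-211,g \right)} - 2732}{V{\left(-210 \right)} + \frac{1}{40868}} = \frac{\frac{-6 + \frac{205}{2}}{-211 + \frac{205}{2}} - 2732}{-25 + \frac{1}{40868}} = \frac{\frac{1}{- \frac{217}{2}} \cdot \frac{193}{2} - 2732}{-25 + \frac{1}{40868}} = \frac{\left(- \frac{2}{217}\right) \frac{193}{2} - 2732}{- \frac{1021699}{40868}} = \left(- \frac{193}{217} - 2732\right) \left(- \frac{40868}{1021699}\right) = \left(- \frac{593037}{217}\right) \left(- \frac{40868}{1021699}\right) = \frac{24236236116}{221708683}$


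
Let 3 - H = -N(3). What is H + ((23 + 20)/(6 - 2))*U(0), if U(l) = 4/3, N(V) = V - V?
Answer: 52/3 ≈ 17.333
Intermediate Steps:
N(V) = 0
H = 3 (H = 3 - (-1)*0 = 3 - 1*0 = 3 + 0 = 3)
U(l) = 4/3 (U(l) = 4*(⅓) = 4/3)
H + ((23 + 20)/(6 - 2))*U(0) = 3 + ((23 + 20)/(6 - 2))*(4/3) = 3 + (43/4)*(4/3) = 3 + 43/3 = 52/3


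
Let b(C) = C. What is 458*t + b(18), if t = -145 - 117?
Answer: -119978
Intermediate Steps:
t = -262
458*t + b(18) = 458*(-262) + 18 = -119996 + 18 = -119978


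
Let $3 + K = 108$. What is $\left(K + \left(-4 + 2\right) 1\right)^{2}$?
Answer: $10609$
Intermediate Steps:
$K = 105$ ($K = -3 + 108 = 105$)
$\left(K + \left(-4 + 2\right) 1\right)^{2} = \left(105 + \left(-4 + 2\right) 1\right)^{2} = \left(105 - 2\right)^{2} = 103^{2} = 10609$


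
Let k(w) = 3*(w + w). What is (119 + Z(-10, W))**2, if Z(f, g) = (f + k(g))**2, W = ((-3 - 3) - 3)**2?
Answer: 51390623025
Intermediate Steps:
W = 81 (W = (-6 - 3)**2 = (-9)**2 = 81)
k(w) = 6*w (k(w) = 3*(2*w) = 6*w)
Z(f, g) = (f + 6*g)**2
(119 + Z(-10, W))**2 = (119 + (-10 + 6*81)**2)**2 = (119 + (-10 + 486)**2)**2 = (119 + 476**2)**2 = (119 + 226576)**2 = 226695**2 = 51390623025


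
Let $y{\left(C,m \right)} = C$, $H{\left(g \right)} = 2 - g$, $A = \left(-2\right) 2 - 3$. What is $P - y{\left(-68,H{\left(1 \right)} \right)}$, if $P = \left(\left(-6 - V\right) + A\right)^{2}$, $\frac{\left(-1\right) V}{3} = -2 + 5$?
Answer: $84$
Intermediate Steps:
$V = -9$ ($V = - 3 \left(-2 + 5\right) = \left(-3\right) 3 = -9$)
$A = -7$ ($A = -4 - 3 = -7$)
$P = 16$ ($P = \left(\left(-6 - -9\right) - 7\right)^{2} = \left(\left(-6 + 9\right) - 7\right)^{2} = \left(3 - 7\right)^{2} = \left(-4\right)^{2} = 16$)
$P - y{\left(-68,H{\left(1 \right)} \right)} = 16 - -68 = 16 + 68 = 84$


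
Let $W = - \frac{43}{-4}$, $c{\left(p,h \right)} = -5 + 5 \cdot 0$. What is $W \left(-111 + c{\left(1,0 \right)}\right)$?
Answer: $-1247$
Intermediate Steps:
$c{\left(p,h \right)} = -5$ ($c{\left(p,h \right)} = -5 + 0 = -5$)
$W = \frac{43}{4}$ ($W = \left(-43\right) \left(- \frac{1}{4}\right) = \frac{43}{4} \approx 10.75$)
$W \left(-111 + c{\left(1,0 \right)}\right) = \frac{43 \left(-111 - 5\right)}{4} = \frac{43}{4} \left(-116\right) = -1247$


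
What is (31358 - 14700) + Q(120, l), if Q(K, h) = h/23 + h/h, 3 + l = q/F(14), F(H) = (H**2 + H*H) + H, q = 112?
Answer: 11111474/667 ≈ 16659.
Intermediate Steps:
F(H) = H + 2*H**2 (F(H) = (H**2 + H**2) + H = 2*H**2 + H = H + 2*H**2)
l = -79/29 (l = -3 + 112/((14*(1 + 2*14))) = -3 + 112/((14*(1 + 28))) = -3 + 112/((14*29)) = -3 + 112/406 = -3 + 112*(1/406) = -3 + 8/29 = -79/29 ≈ -2.7241)
Q(K, h) = 1 + h/23 (Q(K, h) = h*(1/23) + 1 = h/23 + 1 = 1 + h/23)
(31358 - 14700) + Q(120, l) = (31358 - 14700) + (1 + (1/23)*(-79/29)) = 16658 + (1 - 79/667) = 16658 + 588/667 = 11111474/667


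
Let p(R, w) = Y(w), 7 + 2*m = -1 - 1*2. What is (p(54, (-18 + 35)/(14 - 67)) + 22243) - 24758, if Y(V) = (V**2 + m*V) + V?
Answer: -7060742/2809 ≈ -2513.6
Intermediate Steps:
m = -5 (m = -7/2 + (-1 - 1*2)/2 = -7/2 + (-1 - 2)/2 = -7/2 + (1/2)*(-3) = -7/2 - 3/2 = -5)
Y(V) = V**2 - 4*V (Y(V) = (V**2 - 5*V) + V = V**2 - 4*V)
p(R, w) = w*(-4 + w)
(p(54, (-18 + 35)/(14 - 67)) + 22243) - 24758 = (((-18 + 35)/(14 - 67))*(-4 + (-18 + 35)/(14 - 67)) + 22243) - 24758 = ((17/(-53))*(-4 + 17/(-53)) + 22243) - 24758 = ((17*(-1/53))*(-4 + 17*(-1/53)) + 22243) - 24758 = (-17*(-4 - 17/53)/53 + 22243) - 24758 = (-17/53*(-229/53) + 22243) - 24758 = (3893/2809 + 22243) - 24758 = 62484480/2809 - 24758 = -7060742/2809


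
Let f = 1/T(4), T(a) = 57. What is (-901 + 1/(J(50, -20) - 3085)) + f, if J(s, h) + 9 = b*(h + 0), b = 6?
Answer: -165058241/183198 ≈ -900.98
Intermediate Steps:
J(s, h) = -9 + 6*h (J(s, h) = -9 + 6*(h + 0) = -9 + 6*h)
f = 1/57 ≈ 0.017544
(-901 + 1/(J(50, -20) - 3085)) + f = (-901 + 1/((-9 + 6*(-20)) - 3085)) + 1/57 = (-901 + 1/((-9 - 120) - 3085)) + 1/57 = (-901 + 1/(-129 - 3085)) + 1/57 = (-901 + 1/(-3214)) + 1/57 = (-901 - 1/3214) + 1/57 = -2895815/3214 + 1/57 = -165058241/183198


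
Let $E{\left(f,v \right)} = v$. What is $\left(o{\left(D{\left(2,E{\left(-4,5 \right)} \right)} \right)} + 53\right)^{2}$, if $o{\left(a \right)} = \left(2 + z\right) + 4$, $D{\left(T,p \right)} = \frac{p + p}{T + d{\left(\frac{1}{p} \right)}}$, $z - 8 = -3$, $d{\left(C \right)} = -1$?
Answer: $4096$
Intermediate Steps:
$z = 5$ ($z = 8 - 3 = 5$)
$D{\left(T,p \right)} = \frac{2 p}{-1 + T}$ ($D{\left(T,p \right)} = \frac{p + p}{T - 1} = \frac{2 p}{-1 + T}$)
$o{\left(a \right)} = 11$ ($o{\left(a \right)} = \left(2 + 5\right) + 4 = 7 + 4 = 11$)
$\left(o{\left(D{\left(2,E{\left(-4,5 \right)} \right)} \right)} + 53\right)^{2} = \left(11 + 53\right)^{2} = 64^{2} = 4096$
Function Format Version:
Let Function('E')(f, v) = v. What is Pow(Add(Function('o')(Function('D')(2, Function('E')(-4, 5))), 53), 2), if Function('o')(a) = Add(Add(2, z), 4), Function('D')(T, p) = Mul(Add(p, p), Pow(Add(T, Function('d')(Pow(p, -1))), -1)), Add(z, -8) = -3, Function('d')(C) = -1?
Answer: 4096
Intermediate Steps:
z = 5 (z = Add(8, -3) = 5)
Function('D')(T, p) = Mul(2, p, Pow(Add(-1, T), -1)) (Function('D')(T, p) = Mul(Add(p, p), Pow(Add(T, -1), -1)) = Mul(Mul(2, p), Pow(Add(-1, T), -1)) = Mul(2, p, Pow(Add(-1, T), -1)))
Function('o')(a) = 11 (Function('o')(a) = Add(Add(2, 5), 4) = Add(7, 4) = 11)
Pow(Add(Function('o')(Function('D')(2, Function('E')(-4, 5))), 53), 2) = Pow(Add(11, 53), 2) = Pow(64, 2) = 4096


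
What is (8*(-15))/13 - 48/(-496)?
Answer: -3681/403 ≈ -9.1340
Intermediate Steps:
(8*(-15))/13 - 48/(-496) = -120*1/13 - 48*(-1/496) = -120/13 + 3/31 = -3681/403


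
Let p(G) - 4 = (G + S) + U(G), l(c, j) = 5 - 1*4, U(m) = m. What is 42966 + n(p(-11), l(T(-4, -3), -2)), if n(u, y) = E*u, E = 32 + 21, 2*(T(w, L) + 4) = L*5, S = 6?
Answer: 42330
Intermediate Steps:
T(w, L) = -4 + 5*L/2 (T(w, L) = -4 + (L*5)/2 = -4 + (5*L)/2 = -4 + 5*L/2)
l(c, j) = 1 (l(c, j) = 5 - 4 = 1)
E = 53
p(G) = 10 + 2*G (p(G) = 4 + ((G + 6) + G) = 4 + ((6 + G) + G) = 4 + (6 + 2*G) = 10 + 2*G)
n(u, y) = 53*u
42966 + n(p(-11), l(T(-4, -3), -2)) = 42966 + 53*(10 + 2*(-11)) = 42966 + 53*(10 - 22) = 42966 + 53*(-12) = 42966 - 636 = 42330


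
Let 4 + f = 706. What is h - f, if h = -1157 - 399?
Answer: -2258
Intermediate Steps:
f = 702 (f = -4 + 706 = 702)
h = -1556
h - f = -1556 - 1*702 = -1556 - 702 = -2258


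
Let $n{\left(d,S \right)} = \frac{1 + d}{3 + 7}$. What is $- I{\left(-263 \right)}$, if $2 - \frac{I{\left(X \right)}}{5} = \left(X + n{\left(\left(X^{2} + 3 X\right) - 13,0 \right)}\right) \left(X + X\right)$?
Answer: $-17289104$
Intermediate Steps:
$n{\left(d,S \right)} = \frac{1}{10} + \frac{d}{10}$ ($n{\left(d,S \right)} = \frac{1 + d}{10} = \left(1 + d\right) \frac{1}{10} = \frac{1}{10} + \frac{d}{10}$)
$I{\left(X \right)} = 10 - 10 X \left(- \frac{6}{5} + \frac{X^{2}}{10} + \frac{13 X}{10}\right)$ ($I{\left(X \right)} = 10 - 5 \left(X + \left(\frac{1}{10} + \frac{\left(X^{2} + 3 X\right) - 13}{10}\right)\right) \left(X + X\right) = 10 - 5 \left(X + \left(\frac{1}{10} + \frac{-13 + X^{2} + 3 X}{10}\right)\right) 2 X = 10 - 5 \left(X + \left(\frac{1}{10} + \left(- \frac{13}{10} + \frac{X^{2}}{10} + \frac{3 X}{10}\right)\right)\right) 2 X = 10 - 5 \left(X + \left(- \frac{6}{5} + \frac{X^{2}}{10} + \frac{3 X}{10}\right)\right) 2 X = 10 - 5 \left(- \frac{6}{5} + \frac{X^{2}}{10} + \frac{13 X}{10}\right) 2 X = 10 - 5 \cdot 2 X \left(- \frac{6}{5} + \frac{X^{2}}{10} + \frac{13 X}{10}\right) = 10 - 10 X \left(- \frac{6}{5} + \frac{X^{2}}{10} + \frac{13 X}{10}\right)$)
$- I{\left(-263 \right)} = - (10 - \left(-263\right)^{3} - 13 \left(-263\right)^{2} + 12 \left(-263\right)) = - (10 - -18191447 - 899197 - 3156) = - (10 + 18191447 - 899197 - 3156) = \left(-1\right) 17289104 = -17289104$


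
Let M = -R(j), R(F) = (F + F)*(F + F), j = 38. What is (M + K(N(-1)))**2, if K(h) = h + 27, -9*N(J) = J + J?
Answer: 2676924121/81 ≈ 3.3048e+7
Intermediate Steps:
N(J) = -2*J/9 (N(J) = -(J + J)/9 = -2*J/9)
R(F) = 4*F**2 (R(F) = (2*F)*(2*F) = 4*F**2)
K(h) = 27 + h
M = -5776 (M = -4*38**2 = -4*1444 = -1*5776 = -5776)
(M + K(N(-1)))**2 = (-5776 + (27 - 2/9*(-1)))**2 = (-5776 + (27 + 2/9))**2 = (-5776 + 245/9)**2 = (-51739/9)**2 = 2676924121/81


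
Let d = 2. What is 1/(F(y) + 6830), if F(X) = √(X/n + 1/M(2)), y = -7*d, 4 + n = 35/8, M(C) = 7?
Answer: 143430/979627681 - I*√16401/979627681 ≈ 0.00014641 - 1.3073e-7*I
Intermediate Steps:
n = 3/8 (n = -4 + 35/8 = 3/8 ≈ 0.37500)
y = -14 (y = -7*2 = -14)
F(X) = √(⅐ + 8*X/3) (F(X) = √(X/(3/8) + 1/7) = √(X*(8/3) + ⅐) = √(8*X/3 + ⅐) = √(⅐ + 8*X/3))
1/(F(y) + 6830) = 1/(√(63 + 1176*(-14))/21 + 6830) = 1/(√(63 - 16464)/21 + 6830) = 1/(√(-16401)/21 + 6830) = 1/((I*√16401)/21 + 6830) = 1/(I*√16401/21 + 6830) = 1/(6830 + I*√16401/21)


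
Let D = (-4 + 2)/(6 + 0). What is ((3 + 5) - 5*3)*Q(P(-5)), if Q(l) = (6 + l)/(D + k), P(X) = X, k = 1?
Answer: -21/2 ≈ -10.500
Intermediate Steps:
D = -⅓ (D = -2/6 = -2*⅙ = -⅓ ≈ -0.33333)
Q(l) = 9 + 3*l/2 (Q(l) = (6 + l)/(-⅓ + 1) = (6 + l)/(⅔) = (6 + l)*(3/2) = 9 + 3*l/2)
((3 + 5) - 5*3)*Q(P(-5)) = ((3 + 5) - 5*3)*(9 + (3/2)*(-5)) = (8 - 15)*(9 - 15/2) = -7*3/2 = -21/2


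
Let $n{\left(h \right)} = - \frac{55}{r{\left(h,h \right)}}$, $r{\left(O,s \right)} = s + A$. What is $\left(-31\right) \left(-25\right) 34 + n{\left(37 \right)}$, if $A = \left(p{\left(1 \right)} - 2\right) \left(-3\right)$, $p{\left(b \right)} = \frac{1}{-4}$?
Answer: $\frac{922206}{35} \approx 26349.0$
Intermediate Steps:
$p{\left(b \right)} = - \frac{1}{4}$
$A = \frac{27}{4}$ ($A = \left(- \frac{1}{4} - 2\right) \left(-3\right) = \left(- \frac{9}{4}\right) \left(-3\right) = \frac{27}{4} \approx 6.75$)
$r{\left(O,s \right)} = \frac{27}{4} + s$ ($r{\left(O,s \right)} = s + \frac{27}{4} = \frac{27}{4} + s$)
$n{\left(h \right)} = - \frac{55}{\frac{27}{4} + h}$
$\left(-31\right) \left(-25\right) 34 + n{\left(37 \right)} = \left(-31\right) \left(-25\right) 34 - \frac{220}{27 + 4 \cdot 37} = 775 \cdot 34 - \frac{220}{27 + 148} = 26350 - \frac{220}{175} = 26350 - \frac{44}{35} = \frac{922206}{35}$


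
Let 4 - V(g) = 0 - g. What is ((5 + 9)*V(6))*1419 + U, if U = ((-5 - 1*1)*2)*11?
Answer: 198528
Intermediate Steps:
V(g) = 4 + g (V(g) = 4 - (0 - g) = 4 - (-1)*g = 4 + g)
U = -132 (U = ((-5 - 1)*2)*11 = -6*2*11 = -12*11 = -132)
((5 + 9)*V(6))*1419 + U = ((5 + 9)*(4 + 6))*1419 - 132 = (14*10)*1419 - 132 = 140*1419 - 132 = 198660 - 132 = 198528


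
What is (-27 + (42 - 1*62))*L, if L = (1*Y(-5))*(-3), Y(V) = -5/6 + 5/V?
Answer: -517/2 ≈ -258.50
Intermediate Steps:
Y(V) = -⅚ + 5/V (Y(V) = -5*⅙ + 5/V = -⅚ + 5/V)
L = 11/2 (L = (1*(-⅚ + 5/(-5)))*(-3) = (1*(-⅚ + 5*(-⅕)))*(-3) = (1*(-⅚ - 1))*(-3) = (1*(-11/6))*(-3) = -11/6*(-3) = 11/2 ≈ 5.5000)
(-27 + (42 - 1*62))*L = (-27 + (42 - 1*62))*(11/2) = (-27 + (42 - 62))*(11/2) = (-27 - 20)*(11/2) = -47*11/2 = -517/2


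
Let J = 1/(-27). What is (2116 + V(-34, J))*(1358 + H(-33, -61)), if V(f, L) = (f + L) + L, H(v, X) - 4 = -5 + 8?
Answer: 25576460/9 ≈ 2.8418e+6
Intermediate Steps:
H(v, X) = 7 (H(v, X) = 4 + (-5 + 8) = 4 + 3 = 7)
J = -1/27 ≈ -0.037037
V(f, L) = f + 2*L (V(f, L) = (L + f) + L = f + 2*L)
(2116 + V(-34, J))*(1358 + H(-33, -61)) = (2116 + (-34 + 2*(-1/27)))*(1358 + 7) = (2116 + (-34 - 2/27))*1365 = (2116 - 920/27)*1365 = (56212/27)*1365 = 25576460/9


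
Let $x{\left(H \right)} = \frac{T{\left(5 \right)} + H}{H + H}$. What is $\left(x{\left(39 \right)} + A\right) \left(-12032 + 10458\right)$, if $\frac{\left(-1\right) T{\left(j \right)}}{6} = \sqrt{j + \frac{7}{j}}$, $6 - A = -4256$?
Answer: $-6709175 + \frac{6296 \sqrt{10}}{65} \approx -6.7089 \cdot 10^{6}$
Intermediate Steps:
$A = 4262$ ($A = 6 - -4256 = 6 + 4256 = 4262$)
$T{\left(j \right)} = - 6 \sqrt{j + \frac{7}{j}}$
$x{\left(H \right)} = \frac{H - \frac{24 \sqrt{10}}{5}}{2 H}$ ($x{\left(H \right)} = \frac{- 6 \sqrt{5 + \frac{7}{5}} + H}{H + H} = \frac{- 6 \sqrt{5 + 7 \cdot \frac{1}{5}} + H}{2 H} = \left(- 6 \sqrt{5 + \frac{7}{5}} + H\right) \frac{1}{2 H} = \left(- 6 \sqrt{\frac{32}{5}} + H\right) \frac{1}{2 H} = \left(- 6 \frac{4 \sqrt{10}}{5} + H\right) \frac{1}{2 H} = \left(- \frac{24 \sqrt{10}}{5} + H\right) \frac{1}{2 H} = \left(H - \frac{24 \sqrt{10}}{5}\right) \frac{1}{2 H} = \frac{H - \frac{24 \sqrt{10}}{5}}{2 H}$)
$\left(x{\left(39 \right)} + A\right) \left(-12032 + 10458\right) = \left(\frac{- 24 \sqrt{10} + 5 \cdot 39}{10 \cdot 39} + 4262\right) \left(-12032 + 10458\right) = \left(\frac{1}{10} \cdot \frac{1}{39} \left(- 24 \sqrt{10} + 195\right) + 4262\right) \left(-1574\right) = \left(\frac{1}{10} \cdot \frac{1}{39} \left(195 - 24 \sqrt{10}\right) + 4262\right) \left(-1574\right) = \left(\left(\frac{1}{2} - \frac{4 \sqrt{10}}{65}\right) + 4262\right) \left(-1574\right) = \left(\frac{8525}{2} - \frac{4 \sqrt{10}}{65}\right) \left(-1574\right) = -6709175 + \frac{6296 \sqrt{10}}{65}$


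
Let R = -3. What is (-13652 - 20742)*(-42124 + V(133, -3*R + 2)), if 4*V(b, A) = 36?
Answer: 1448503310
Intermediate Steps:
V(b, A) = 9 (V(b, A) = (¼)*36 = 9)
(-13652 - 20742)*(-42124 + V(133, -3*R + 2)) = (-13652 - 20742)*(-42124 + 9) = -34394*(-42115) = 1448503310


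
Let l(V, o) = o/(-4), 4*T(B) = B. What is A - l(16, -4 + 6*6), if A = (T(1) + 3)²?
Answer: 297/16 ≈ 18.563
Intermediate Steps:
T(B) = B/4
l(V, o) = -o/4 (l(V, o) = o*(-¼) = -o/4)
A = 169/16 (A = ((¼)*1 + 3)² = (¼ + 3)² = (13/4)² = 169/16 ≈ 10.563)
A - l(16, -4 + 6*6) = 169/16 - (-1)*(-4 + 6*6)/4 = 169/16 - (-1)*(-4 + 36)/4 = 169/16 - (-1)*32/4 = 169/16 - 1*(-8) = 169/16 + 8 = 297/16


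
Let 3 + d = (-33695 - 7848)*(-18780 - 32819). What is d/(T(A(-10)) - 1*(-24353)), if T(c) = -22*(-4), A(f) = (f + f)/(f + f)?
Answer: 2143577254/24441 ≈ 87704.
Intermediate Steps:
A(f) = 1 (A(f) = (2*f)/((2*f)) = (2*f)*(1/(2*f)) = 1)
T(c) = 88
d = 2143577254 (d = -3 + (-33695 - 7848)*(-18780 - 32819) = -3 - 41543*(-51599) = -3 + 2143577257 = 2143577254)
d/(T(A(-10)) - 1*(-24353)) = 2143577254/(88 - 1*(-24353)) = 2143577254/(88 + 24353) = 2143577254/24441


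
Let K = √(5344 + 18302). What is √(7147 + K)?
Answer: √(7147 + √23646) ≈ 85.445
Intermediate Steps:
K = √23646 ≈ 153.77
√(7147 + K) = √(7147 + √23646)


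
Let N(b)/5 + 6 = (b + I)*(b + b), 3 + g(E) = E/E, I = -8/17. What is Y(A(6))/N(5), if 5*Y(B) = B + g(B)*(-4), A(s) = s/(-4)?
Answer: 221/33400 ≈ 0.0066168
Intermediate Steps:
A(s) = -s/4 (A(s) = s*(-¼) = -s/4)
I = -8/17 (I = -8*1/17 = -8/17 ≈ -0.47059)
g(E) = -2 (g(E) = -3 + E/E = -3 + 1 = -2)
N(b) = -30 + 10*b*(-8/17 + b) (N(b) = -30 + 5*((b - 8/17)*(b + b)) = -30 + 5*((-8/17 + b)*(2*b)) = -30 + 5*(2*b*(-8/17 + b)) = -30 + 10*b*(-8/17 + b))
Y(B) = 8/5 + B/5 (Y(B) = (B - 2*(-4))/5 = (B + 8)/5 = (8 + B)/5 = 8/5 + B/5)
Y(A(6))/N(5) = (8/5 + (-¼*6)/5)/(-30 + 10*5² - 80/17*5) = (8/5 + (⅕)*(-3/2))/(-30 + 10*25 - 400/17) = (8/5 - 3/10)/(-30 + 250 - 400/17) = 13/(10*(3340/17)) = (13/10)*(17/3340) = 221/33400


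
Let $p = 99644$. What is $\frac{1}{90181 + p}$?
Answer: $\frac{1}{189825} \approx 5.268 \cdot 10^{-6}$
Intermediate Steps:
$\frac{1}{90181 + p} = \frac{1}{90181 + 99644} = \frac{1}{189825}$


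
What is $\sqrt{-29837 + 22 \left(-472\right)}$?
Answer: $3 i \sqrt{4469} \approx 200.55 i$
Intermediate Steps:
$\sqrt{-29837 + 22 \left(-472\right)} = \sqrt{-29837 - 10384} = \sqrt{-40221} = 3 i \sqrt{4469}$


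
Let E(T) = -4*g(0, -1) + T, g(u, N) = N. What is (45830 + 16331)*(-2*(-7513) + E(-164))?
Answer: 924085426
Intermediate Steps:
E(T) = 4 + T (E(T) = -4*(-1) + T = 4 + T)
(45830 + 16331)*(-2*(-7513) + E(-164)) = (45830 + 16331)*(-2*(-7513) + (4 - 164)) = 62161*(15026 - 160) = 62161*14866 = 924085426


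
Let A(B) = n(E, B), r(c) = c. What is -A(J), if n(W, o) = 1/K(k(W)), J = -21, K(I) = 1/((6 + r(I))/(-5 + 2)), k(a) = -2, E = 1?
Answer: 4/3 ≈ 1.3333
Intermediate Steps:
K(I) = 1/(-2 - I/3) (K(I) = 1/((6 + I)/(-5 + 2)) = 1/((6 + I)/(-3)) = 1/((6 + I)*(-⅓)) = 1/(-2 - I/3))
n(W, o) = -4/3 (n(W, o) = 1/(-3/(6 - 2)) = 1/(-3/4) = 1/(-3*¼) = 1/(-¾) = -4/3)
A(B) = -4/3
-A(J) = -1*(-4/3) = 4/3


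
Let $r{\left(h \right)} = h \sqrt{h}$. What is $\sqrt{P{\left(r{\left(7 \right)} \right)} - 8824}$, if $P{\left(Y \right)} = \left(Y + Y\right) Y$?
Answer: $i \sqrt{8138} \approx 90.211 i$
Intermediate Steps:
$r{\left(h \right)} = h^{\frac{3}{2}}$
$P{\left(Y \right)} = 2 Y^{2}$ ($P{\left(Y \right)} = 2 Y Y = 2 Y^{2}$)
$\sqrt{P{\left(r{\left(7 \right)} \right)} - 8824} = \sqrt{2 \left(7^{\frac{3}{2}}\right)^{2} - 8824} = \sqrt{2 \left(7 \sqrt{7}\right)^{2} - 8824} = \sqrt{2 \cdot 343 - 8824} = \sqrt{686 - 8824} = \sqrt{-8138} = i \sqrt{8138}$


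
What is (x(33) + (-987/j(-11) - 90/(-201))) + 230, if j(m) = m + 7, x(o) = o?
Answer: 136733/268 ≈ 510.20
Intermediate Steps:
j(m) = 7 + m
(x(33) + (-987/j(-11) - 90/(-201))) + 230 = (33 + (-987/(7 - 11) - 90/(-201))) + 230 = (33 + (-987/(-4) - 90*(-1/201))) + 230 = (33 + (-987*(-¼) + 30/67)) + 230 = (33 + (987/4 + 30/67)) + 230 = (33 + 66249/268) + 230 = 75093/268 + 230 = 136733/268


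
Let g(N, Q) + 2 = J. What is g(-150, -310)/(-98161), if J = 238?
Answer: -236/98161 ≈ -0.0024042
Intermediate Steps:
g(N, Q) = 236 (g(N, Q) = -2 + 238 = 236)
g(-150, -310)/(-98161) = 236/(-98161) = 236*(-1/98161) = -236/98161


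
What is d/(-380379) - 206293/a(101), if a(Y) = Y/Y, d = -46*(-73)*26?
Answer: -78469612355/380379 ≈ -2.0629e+5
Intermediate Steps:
d = 87308 (d = 3358*26 = 87308)
a(Y) = 1
d/(-380379) - 206293/a(101) = 87308/(-380379) - 206293/1 = 87308*(-1/380379) - 206293*1 = -87308/380379 - 206293 = -78469612355/380379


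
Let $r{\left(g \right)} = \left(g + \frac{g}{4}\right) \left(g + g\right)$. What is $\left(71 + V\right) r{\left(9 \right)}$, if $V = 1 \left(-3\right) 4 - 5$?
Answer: $10935$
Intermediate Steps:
$r{\left(g \right)} = \frac{5 g^{2}}{2}$ ($r{\left(g \right)} = \left(g + g \frac{1}{4}\right) 2 g = \left(g + \frac{g}{4}\right) 2 g = \frac{5 g}{4} \cdot 2 g = \frac{5 g^{2}}{2}$)
$V = -17$ ($V = \left(-3\right) 4 - 5 = -12 - 5 = -17$)
$\left(71 + V\right) r{\left(9 \right)} = \left(71 - 17\right) \frac{5 \cdot 9^{2}}{2} = 54 \cdot \frac{5}{2} \cdot 81 = 54 \cdot \frac{405}{2} = 10935$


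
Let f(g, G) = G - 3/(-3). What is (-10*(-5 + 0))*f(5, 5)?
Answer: 300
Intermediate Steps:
f(g, G) = 1 + G (f(g, G) = G - 3*(-1)/3 = G - 1*(-1) = G + 1 = 1 + G)
(-10*(-5 + 0))*f(5, 5) = (-10*(-5 + 0))*(1 + 5) = -10*(-5)*6 = 50*6 = 300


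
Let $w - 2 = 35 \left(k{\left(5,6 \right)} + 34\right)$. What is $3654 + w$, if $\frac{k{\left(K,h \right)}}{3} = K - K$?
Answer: $4846$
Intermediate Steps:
$k{\left(K,h \right)} = 0$ ($k{\left(K,h \right)} = 3 \left(K - K\right) = 3 \cdot 0 = 0$)
$w = 1192$ ($w = 2 + 35 \left(0 + 34\right) = 2 + 35 \cdot 34 = 2 + 1190 = 1192$)
$3654 + w = 3654 + 1192 = 4846$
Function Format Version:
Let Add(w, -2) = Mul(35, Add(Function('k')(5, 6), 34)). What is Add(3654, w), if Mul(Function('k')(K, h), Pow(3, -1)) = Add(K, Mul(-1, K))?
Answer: 4846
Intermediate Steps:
Function('k')(K, h) = 0 (Function('k')(K, h) = Mul(3, Add(K, Mul(-1, K))) = Mul(3, 0) = 0)
w = 1192 (w = Add(2, Mul(35, Add(0, 34))) = Add(2, Mul(35, 34)) = Add(2, 1190) = 1192)
Add(3654, w) = Add(3654, 1192) = 4846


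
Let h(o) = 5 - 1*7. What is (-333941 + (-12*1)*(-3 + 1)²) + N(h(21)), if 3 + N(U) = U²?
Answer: -333988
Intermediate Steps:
h(o) = -2 (h(o) = 5 - 7 = -2)
N(U) = -3 + U²
(-333941 + (-12*1)*(-3 + 1)²) + N(h(21)) = (-333941 + (-12*1)*(-3 + 1)²) + (-3 + (-2)²) = (-333941 - 12*(-2)²) + (-3 + 4) = (-333941 - 12*4) + 1 = (-333941 - 48) + 1 = -333989 + 1 = -333988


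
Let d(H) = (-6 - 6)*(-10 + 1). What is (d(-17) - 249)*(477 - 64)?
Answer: -58233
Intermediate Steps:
d(H) = 108 (d(H) = -12*(-9) = 108)
(d(-17) - 249)*(477 - 64) = (108 - 249)*(477 - 64) = -141*413 = -58233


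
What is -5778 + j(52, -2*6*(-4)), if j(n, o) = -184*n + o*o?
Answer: -13042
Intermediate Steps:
j(n, o) = o² - 184*n (j(n, o) = -184*n + o² = o² - 184*n)
-5778 + j(52, -2*6*(-4)) = -5778 + ((-2*6*(-4))² - 184*52) = -5778 + ((-12*(-4))² - 9568) = -5778 + (48² - 9568) = -5778 + (2304 - 9568) = -5778 - 7264 = -13042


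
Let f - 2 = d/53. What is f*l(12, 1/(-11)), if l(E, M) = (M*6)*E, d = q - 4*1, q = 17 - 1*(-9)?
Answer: -9216/583 ≈ -15.808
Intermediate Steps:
q = 26 (q = 17 + 9 = 26)
d = 22 (d = 26 - 4*1 = 26 - 4 = 22)
f = 128/53 (f = 2 + 22/53 = 128/53 ≈ 2.4151)
l(E, M) = 6*E*M (l(E, M) = (6*M)*E = 6*E*M)
f*l(12, 1/(-11)) = 128*(6*12/(-11))/53 = 128*(6*12*(-1/11))/53 = (128/53)*(-72/11) = -9216/583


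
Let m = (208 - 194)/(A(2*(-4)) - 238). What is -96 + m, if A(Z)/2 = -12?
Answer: -12583/131 ≈ -96.053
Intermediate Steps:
A(Z) = -24 (A(Z) = 2*(-12) = -24)
m = -7/131 (m = (208 - 194)/(-24 - 238) = 14/(-262) = 14*(-1/262) = -7/131 ≈ -0.053435)
-96 + m = -96 - 7/131 = -12583/131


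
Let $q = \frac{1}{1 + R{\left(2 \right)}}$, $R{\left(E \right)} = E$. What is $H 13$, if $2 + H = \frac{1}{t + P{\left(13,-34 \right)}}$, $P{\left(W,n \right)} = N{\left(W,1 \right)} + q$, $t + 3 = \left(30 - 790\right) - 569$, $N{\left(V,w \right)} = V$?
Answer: $- \frac{102895}{3956} \approx -26.01$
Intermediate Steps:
$t = -1332$ ($t = -3 + \left(\left(30 - 790\right) - 569\right) = -3 - 1329 = -1332$)
$q = \frac{1}{3}$ ($q = \frac{1}{1 + 2} = \frac{1}{3} \approx 0.33333$)
$P{\left(W,n \right)} = \frac{1}{3} + W$ ($P{\left(W,n \right)} = W + \frac{1}{3} = \frac{1}{3} + W$)
$H = - \frac{7915}{3956}$ ($H = -2 + \frac{1}{-1332 + \left(\frac{1}{3} + 13\right)} = -2 + \frac{1}{-1332 + \frac{40}{3}} = -2 + \frac{1}{- \frac{3956}{3}} = -2 - \frac{3}{3956} = - \frac{7915}{3956} \approx -2.0008$)
$H 13 = \left(- \frac{7915}{3956}\right) 13 = - \frac{102895}{3956}$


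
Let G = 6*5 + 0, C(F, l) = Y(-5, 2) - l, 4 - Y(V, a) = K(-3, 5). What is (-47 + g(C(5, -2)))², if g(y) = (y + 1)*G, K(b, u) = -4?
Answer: 80089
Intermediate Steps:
Y(V, a) = 8 (Y(V, a) = 4 - 1*(-4) = 4 + 4 = 8)
C(F, l) = 8 - l
G = 30 (G = 30 + 0 = 30)
g(y) = 30 + 30*y (g(y) = (y + 1)*30 = (1 + y)*30 = 30 + 30*y)
(-47 + g(C(5, -2)))² = (-47 + (30 + 30*(8 - 1*(-2))))² = (-47 + (30 + 30*(8 + 2)))² = (-47 + (30 + 30*10))² = (-47 + (30 + 300))² = (-47 + 330)² = 283² = 80089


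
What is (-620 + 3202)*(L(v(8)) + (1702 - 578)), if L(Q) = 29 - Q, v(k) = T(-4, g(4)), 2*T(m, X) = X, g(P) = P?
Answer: 2971882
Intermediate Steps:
T(m, X) = X/2
v(k) = 2 (v(k) = (½)*4 = 2)
(-620 + 3202)*(L(v(8)) + (1702 - 578)) = (-620 + 3202)*((29 - 1*2) + (1702 - 578)) = 2582*((29 - 2) + 1124) = 2582*(27 + 1124) = 2582*1151 = 2971882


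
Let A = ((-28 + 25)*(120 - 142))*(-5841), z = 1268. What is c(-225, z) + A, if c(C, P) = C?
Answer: -385731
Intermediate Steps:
A = -385506 (A = -3*(-22)*(-5841) = 66*(-5841) = -385506)
c(-225, z) + A = -225 - 385506 = -385731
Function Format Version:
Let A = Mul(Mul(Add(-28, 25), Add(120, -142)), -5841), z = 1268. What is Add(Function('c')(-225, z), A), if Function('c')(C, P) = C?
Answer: -385731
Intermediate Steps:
A = -385506 (A = Mul(Mul(-3, -22), -5841) = Mul(66, -5841) = -385506)
Add(Function('c')(-225, z), A) = Add(-225, -385506) = -385731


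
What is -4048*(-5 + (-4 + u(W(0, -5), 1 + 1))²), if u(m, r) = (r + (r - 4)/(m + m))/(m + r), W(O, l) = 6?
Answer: -5373973/144 ≈ -37319.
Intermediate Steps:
u(m, r) = (r + (-4 + r)/(2*m))/(m + r) (u(m, r) = (r + (-4 + r)/((2*m)))/(m + r) = (r + (-4 + r)*(1/(2*m)))/(m + r) = (r + (-4 + r)/(2*m))/(m + r))
-4048*(-5 + (-4 + u(W(0, -5), 1 + 1))²) = -4048*(-5 + (-4 + (-2 + (1 + 1)/2 + 6*(1 + 1))/(6*(6 + (1 + 1))))²) = -4048*(-5 + (-4 + (-2 + (½)*2 + 6*2)/(6*(6 + 2)))²) = -4048*(-5 + (-4 + (⅙)*(-2 + 1 + 12)/8)²) = -4048*(-5 + (-4 + (⅙)*(⅛)*11)²) = -4048*(-5 + (-4 + 11/48)²) = -4048*(-5 + (-181/48)²) = -4048*(-5 + 32761/2304) = -4048*21241/2304 = -5373973/144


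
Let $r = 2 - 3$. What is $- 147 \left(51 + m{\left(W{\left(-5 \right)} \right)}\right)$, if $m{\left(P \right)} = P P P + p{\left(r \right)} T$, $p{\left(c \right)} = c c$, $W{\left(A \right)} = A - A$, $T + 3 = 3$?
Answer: $-7497$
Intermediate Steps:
$T = 0$ ($T = -3 + 3 = 0$)
$W{\left(A \right)} = 0$
$r = -1$ ($r = 2 - 3 = -1$)
$p{\left(c \right)} = c^{2}$
$m{\left(P \right)} = P^{3}$ ($m{\left(P \right)} = P P P + \left(-1\right)^{2} \cdot 0 = P^{2} P + 1 \cdot 0 = P^{3} + 0 = P^{3}$)
$- 147 \left(51 + m{\left(W{\left(-5 \right)} \right)}\right) = - 147 \left(51 + 0^{3}\right) = - 147 \left(51 + 0\right) = \left(-147\right) 51 = -7497$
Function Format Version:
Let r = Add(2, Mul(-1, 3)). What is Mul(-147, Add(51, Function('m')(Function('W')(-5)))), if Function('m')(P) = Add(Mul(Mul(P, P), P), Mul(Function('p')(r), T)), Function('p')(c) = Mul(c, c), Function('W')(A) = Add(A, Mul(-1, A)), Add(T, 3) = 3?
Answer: -7497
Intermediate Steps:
T = 0 (T = Add(-3, 3) = 0)
Function('W')(A) = 0
r = -1 (r = Add(2, -3) = -1)
Function('p')(c) = Pow(c, 2)
Function('m')(P) = Pow(P, 3) (Function('m')(P) = Add(Mul(Mul(P, P), P), Mul(Pow(-1, 2), 0)) = Add(Mul(Pow(P, 2), P), Mul(1, 0)) = Add(Pow(P, 3), 0) = Pow(P, 3))
Mul(-147, Add(51, Function('m')(Function('W')(-5)))) = Mul(-147, Add(51, Pow(0, 3))) = Mul(-147, Add(51, 0)) = Mul(-147, 51) = -7497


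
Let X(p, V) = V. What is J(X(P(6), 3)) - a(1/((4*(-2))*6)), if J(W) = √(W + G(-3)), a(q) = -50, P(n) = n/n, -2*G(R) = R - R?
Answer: 50 + √3 ≈ 51.732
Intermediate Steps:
G(R) = 0 (G(R) = -(R - R)/2 = -½*0 = 0)
P(n) = 1
J(W) = √W (J(W) = √(W + 0) = √W)
J(X(P(6), 3)) - a(1/((4*(-2))*6)) = √3 - 1*(-50) = √3 + 50 = 50 + √3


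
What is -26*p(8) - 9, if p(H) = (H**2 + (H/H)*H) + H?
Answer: -2089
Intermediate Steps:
p(H) = H**2 + 2*H (p(H) = (H**2 + 1*H) + H = (H**2 + H) + H = (H + H**2) + H = H**2 + 2*H)
-26*p(8) - 9 = -208*(2 + 8) - 9 = -208*10 - 9 = -26*80 - 9 = -2080 - 9 = -2089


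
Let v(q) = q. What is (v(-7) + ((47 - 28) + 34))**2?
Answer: 2116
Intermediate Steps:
(v(-7) + ((47 - 28) + 34))**2 = (-7 + ((47 - 28) + 34))**2 = (-7 + (19 + 34))**2 = (-7 + 53)**2 = 46**2 = 2116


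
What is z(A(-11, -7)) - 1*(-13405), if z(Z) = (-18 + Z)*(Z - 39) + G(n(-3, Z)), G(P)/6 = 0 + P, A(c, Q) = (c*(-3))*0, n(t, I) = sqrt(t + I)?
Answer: 14107 + 6*I*sqrt(3) ≈ 14107.0 + 10.392*I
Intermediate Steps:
n(t, I) = sqrt(I + t)
A(c, Q) = 0 (A(c, Q) = -3*c*0 = 0)
G(P) = 6*P (G(P) = 6*(0 + P) = 6*P)
z(Z) = 6*sqrt(-3 + Z) + (-39 + Z)*(-18 + Z) (z(Z) = (-18 + Z)*(Z - 39) + 6*sqrt(Z - 3) = (-18 + Z)*(-39 + Z) + 6*sqrt(-3 + Z) = (-39 + Z)*(-18 + Z) + 6*sqrt(-3 + Z) = 6*sqrt(-3 + Z) + (-39 + Z)*(-18 + Z))
z(A(-11, -7)) - 1*(-13405) = (702 + 0**2 - 57*0 + 6*sqrt(-3 + 0)) - 1*(-13405) = (702 + 0 + 0 + 6*sqrt(-3)) + 13405 = (702 + 0 + 0 + 6*(I*sqrt(3))) + 13405 = (702 + 0 + 0 + 6*I*sqrt(3)) + 13405 = (702 + 6*I*sqrt(3)) + 13405 = 14107 + 6*I*sqrt(3)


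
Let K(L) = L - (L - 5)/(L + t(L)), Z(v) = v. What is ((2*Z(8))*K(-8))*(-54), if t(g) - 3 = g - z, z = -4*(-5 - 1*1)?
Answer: 266976/37 ≈ 7215.6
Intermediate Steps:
z = 24 (z = -4*(-5 - 1) = -4*(-6) = 24)
t(g) = -21 + g (t(g) = 3 + (g - 1*24) = 3 + (g - 24) = 3 + (-24 + g) = -21 + g)
K(L) = L - (-5 + L)/(-21 + 2*L) (K(L) = L - (L - 5)/(L + (-21 + L)) = L - (-5 + L)/(-21 + 2*L))
((2*Z(8))*K(-8))*(-54) = ((2*8)*((5 - 22*(-8) + 2*(-8)²)/(-21 + 2*(-8))))*(-54) = (16*((5 + 176 + 2*64)/(-21 - 16)))*(-54) = (16*((5 + 176 + 128)/(-37)))*(-54) = (16*(-1/37*309))*(-54) = (16*(-309/37))*(-54) = -4944/37*(-54) = 266976/37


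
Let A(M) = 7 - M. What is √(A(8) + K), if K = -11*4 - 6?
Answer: I*√51 ≈ 7.1414*I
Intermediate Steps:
K = -50 (K = -44 - 6 = -50)
√(A(8) + K) = √((7 - 1*8) - 50) = √((7 - 8) - 50) = √(-1 - 50) = √(-51) = I*√51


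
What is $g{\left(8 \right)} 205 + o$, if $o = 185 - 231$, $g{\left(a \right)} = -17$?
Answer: $-3531$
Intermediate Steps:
$o = -46$ ($o = 185 - 231 = -46$)
$g{\left(8 \right)} 205 + o = \left(-17\right) 205 - 46 = -3485 - 46 = -3531$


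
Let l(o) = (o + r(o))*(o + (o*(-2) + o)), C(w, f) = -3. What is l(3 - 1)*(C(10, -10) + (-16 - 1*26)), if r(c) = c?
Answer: 0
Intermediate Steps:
l(o) = 0 (l(o) = (o + o)*(o + (o*(-2) + o)) = (2*o)*(o + (-2*o + o)) = (2*o)*(o - o) = (2*o)*0 = 0)
l(3 - 1)*(C(10, -10) + (-16 - 1*26)) = 0*(-3 + (-16 - 1*26)) = 0*(-3 + (-16 - 26)) = 0*(-3 - 42) = 0*(-45) = 0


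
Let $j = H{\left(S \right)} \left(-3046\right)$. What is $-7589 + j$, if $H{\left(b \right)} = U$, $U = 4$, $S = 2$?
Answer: $-19773$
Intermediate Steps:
$H{\left(b \right)} = 4$
$j = -12184$ ($j = 4 \left(-3046\right) = -12184$)
$-7589 + j = -7589 - 12184 = -19773$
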